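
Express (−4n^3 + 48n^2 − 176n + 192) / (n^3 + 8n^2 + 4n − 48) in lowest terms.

Apply the Euclidean algorithm:
  −4n^3 + 48n^2 − 176n + 192 = (−4)(n^3 + 8n^2 + 4n − 48) + (80n^2 − 160n)
  n^3 + 8n^2 + 4n − 48 = ((1/80)n + 1/8)(80n^2 − 160n) + (24n − 48)
  80n^2 − 160n = ((10/3)n)(24n − 48) + (0)
Last nonzero remainder: 24n − 48. Dividing through by 24 gives the monic gcd n − 2.
Cancel n − 2 from numerator and denominator to get the reduced form.

(−4n^2 + 40n − 96)/(n^2 + 10n + 24)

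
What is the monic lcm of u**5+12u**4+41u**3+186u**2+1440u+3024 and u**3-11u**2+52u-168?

Apply the Euclidean algorithm:
  u**5+12u**4+41u**3+186u**2+1440u+3024 = (u**2+23u+242)(u**3-11u**2+52u-168) + (1820u**2-7280u+43680)
  u**3-11u**2+52u-168 = ((1/1820)u-1/260)(1820u**2-7280u+43680) + (0)
Last nonzero remainder: 1820u**2-7280u+43680. Dividing through by 1820 gives the monic gcd u**2-4u+24.
Then lcm(f, g) = f·g / gcd(f, g); expanding and making the result monic gives the answer.

u**6+5u**5-43u**4-101u**3+138u**2-7056u-21168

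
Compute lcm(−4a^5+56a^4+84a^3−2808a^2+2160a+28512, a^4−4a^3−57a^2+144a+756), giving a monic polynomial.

Apply the Euclidean algorithm:
  −4a^5+56a^4+84a^3−2808a^2+2160a+28512 = (−4a+40)(a^4−4a^3−57a^2+144a+756) + (16a^3+48a^2−576a−1728)
  a^4−4a^3−57a^2+144a+756 = ((1/16)a−7/16)(16a^3+48a^2−576a−1728) + (0)
Last nonzero remainder: 16a^3+48a^2−576a−1728. Dividing through by 16 gives the monic gcd a^3+3a^2−36a−108.
Then lcm(f, g) = f·g / gcd(f, g); expanding and making the result monic gives the answer.

a^6−21a^5+77a^4+849a^3−5454a^2−3348a+49896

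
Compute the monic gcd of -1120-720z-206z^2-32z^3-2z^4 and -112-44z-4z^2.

Euclidean algorithm in ℚ[z]:
  -2z^4-32z^3-206z^2-720z-1120 = ((1/2)z^2+(5/2)z+10)(-4z^2-44z-112) + (0)
Last nonzero remainder: -4z^2-44z-112. Dividing through by -4 gives the monic gcd z^2+11z+28.

28+11z+z^2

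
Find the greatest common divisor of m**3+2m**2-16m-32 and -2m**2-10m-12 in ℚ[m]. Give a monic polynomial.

m+2

Euclidean algorithm in ℚ[m]:
  m**3+2m**2-16m-32 = (-(1/2)m+3/2)(-2m**2-10m-12) + (-7m-14)
  -2m**2-10m-12 = ((2/7)m+6/7)(-7m-14) + (0)
Last nonzero remainder: -7m-14. Dividing through by -7 gives the monic gcd m+2.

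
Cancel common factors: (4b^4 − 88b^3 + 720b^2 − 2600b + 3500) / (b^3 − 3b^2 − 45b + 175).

Repeated division with remainder:
  4b^4 − 88b^3 + 720b^2 − 2600b + 3500 = (4b − 76)(b^3 − 3b^2 − 45b + 175) + (672b^2 − 6720b + 16800)
  b^3 − 3b^2 − 45b + 175 = ((1/672)b + 1/96)(672b^2 − 6720b + 16800) + (0)
Last nonzero remainder: 672b^2 − 6720b + 16800. Dividing through by 672 gives the monic gcd b^2 − 10b + 25.
Cancel b^2 − 10b + 25 from numerator and denominator to get the reduced form.

(4b^2 − 48b + 140)/(b + 7)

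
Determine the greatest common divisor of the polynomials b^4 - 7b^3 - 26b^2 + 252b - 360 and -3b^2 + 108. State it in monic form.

Apply the Euclidean algorithm:
  b^4 - 7b^3 - 26b^2 + 252b - 360 = (-(1/3)b^2 + (7/3)b - 10/3)(-3b^2 + 108) + (0)
Last nonzero remainder: -3b^2 + 108. Dividing through by -3 gives the monic gcd b^2 - 36.

b^2 - 36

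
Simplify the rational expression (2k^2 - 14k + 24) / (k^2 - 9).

(2k - 8)/(k + 3)

Repeated division with remainder:
  2k^2 - 14k + 24 = (2)(k^2 - 9) + (-14k + 42)
  k^2 - 9 = (-(1/14)k - 3/14)(-14k + 42) + (0)
Last nonzero remainder: -14k + 42. Dividing through by -14 gives the monic gcd k - 3.
Cancel k - 3 from numerator and denominator to get the reduced form.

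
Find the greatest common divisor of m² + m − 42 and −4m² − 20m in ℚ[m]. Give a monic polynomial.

1

Euclidean algorithm in ℚ[m]:
  m² + m − 42 = (−1/4)(−4m² − 20m) + (−4m − 42)
  −4m² − 20m = (m − 11/2)(−4m − 42) + (−231)
  −4m − 42 = ((4/231)m + 2/11)(−231) + (0)
The last nonzero remainder is the constant −231, so the polynomials are coprime and gcd = 1.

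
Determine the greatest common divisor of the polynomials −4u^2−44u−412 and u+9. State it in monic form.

1

By polynomial division,
  −4u^2−44u−412 = (−4u−8)(u+9) + (−340)
  u+9 = (−(1/340)u−9/340)(−340) + (0)
The last nonzero remainder is the constant −340, so the polynomials are coprime and gcd = 1.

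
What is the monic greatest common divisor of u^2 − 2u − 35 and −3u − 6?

1

Repeated division with remainder:
  u^2 − 2u − 35 = (−(1/3)u + 4/3)(−3u − 6) + (−27)
  −3u − 6 = ((1/9)u + 2/9)(−27) + (0)
The last nonzero remainder is the constant −27, so the polynomials are coprime and gcd = 1.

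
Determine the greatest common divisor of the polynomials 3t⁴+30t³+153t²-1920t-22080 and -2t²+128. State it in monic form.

t²-64

Apply the Euclidean algorithm:
  3t⁴+30t³+153t²-1920t-22080 = (-(3/2)t²-15t-345/2)(-2t²+128) + (0)
Last nonzero remainder: -2t²+128. Dividing through by -2 gives the monic gcd t²-64.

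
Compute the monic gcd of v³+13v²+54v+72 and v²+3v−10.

1

Apply the Euclidean algorithm:
  v³+13v²+54v+72 = (v+10)(v²+3v−10) + (34v+172)
  v²+3v−10 = ((1/34)v−35/578)(34v+172) + (120/289)
  34v+172 = ((4913/60)v+12427/30)(120/289) + (0)
The last nonzero remainder is the constant 120/289, so the polynomials are coprime and gcd = 1.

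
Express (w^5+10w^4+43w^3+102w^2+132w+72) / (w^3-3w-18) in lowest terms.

Repeated division with remainder:
  w^5+10w^4+43w^3+102w^2+132w+72 = (w^2+10w+46)(w^3-3w-18) + (150w^2+450w+900)
  w^3-3w-18 = ((1/150)w-1/50)(150w^2+450w+900) + (0)
Last nonzero remainder: 150w^2+450w+900. Dividing through by 150 gives the monic gcd w^2+3w+6.
Cancel w^2+3w+6 from numerator and denominator to get the reduced form.

(w^3+7w^2+16w+12)/(w-3)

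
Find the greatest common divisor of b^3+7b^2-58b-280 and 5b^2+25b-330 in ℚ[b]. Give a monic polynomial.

Apply the Euclidean algorithm:
  b^3+7b^2-58b-280 = ((1/5)b+2/5)(5b^2+25b-330) + (-2b-148)
  5b^2+25b-330 = (-(5/2)b+345/2)(-2b-148) + (25200)
  -2b-148 = (-(1/12600)b-37/6300)(25200) + (0)
The last nonzero remainder is the constant 25200, so the polynomials are coprime and gcd = 1.

1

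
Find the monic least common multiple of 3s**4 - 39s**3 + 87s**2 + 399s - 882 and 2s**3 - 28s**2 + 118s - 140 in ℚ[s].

Repeated division with remainder:
  3s**4 - 39s**3 + 87s**2 + 399s - 882 = ((3/2)s + 3/2)(2s**3 - 28s**2 + 118s - 140) + (-48s**2 + 432s - 672)
  2s**3 - 28s**2 + 118s - 140 = (-(1/24)s + 5/24)(-48s**2 + 432s - 672) + (0)
Last nonzero remainder: -48s**2 + 432s - 672. Dividing through by -48 gives the monic gcd s**2 - 9s + 14.
Then lcm(f, g) = f·g / gcd(f, g); expanding and making the result monic gives the answer.

s**5 - 18s**4 + 94s**3 - 12s**2 - 959s + 1470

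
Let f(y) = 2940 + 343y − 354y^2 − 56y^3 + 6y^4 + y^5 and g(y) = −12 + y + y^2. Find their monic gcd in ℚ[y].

−12 + y + y^2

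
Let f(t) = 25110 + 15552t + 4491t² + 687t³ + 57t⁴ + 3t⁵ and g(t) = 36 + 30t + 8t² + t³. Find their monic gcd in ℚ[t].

Euclidean algorithm in ℚ[t]:
  3t⁵ + 57t⁴ + 687t³ + 4491t² + 15552t + 25110 = (3t² + 33t + 333)(t³ + 8t² + 30t + 36) + (729t² + 4374t + 13122)
  t³ + 8t² + 30t + 36 = ((1/729)t + 2/729)(729t² + 4374t + 13122) + (0)
Last nonzero remainder: 729t² + 4374t + 13122. Dividing through by 729 gives the monic gcd t² + 6t + 18.

18 + 6t + t²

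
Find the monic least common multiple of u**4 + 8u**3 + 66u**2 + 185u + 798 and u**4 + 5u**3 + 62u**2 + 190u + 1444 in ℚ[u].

Repeated division with remainder:
  u**4 + 8u**3 + 66u**2 + 185u + 798 = (u**4 + 5u**3 + 62u**2 + 190u + 1444) + (3u**3 + 4u**2 - 5u - 646)
  u**4 + 5u**3 + 62u**2 + 190u + 1444 = ((1/3)u + 11/9)(3u**3 + 4u**2 - 5u - 646) + ((529/9)u**2 + (3703/9)u + 20102/9)
  3u**3 + 4u**2 - 5u - 646 = ((27/529)u - 153/529)((529/9)u**2 + (3703/9)u + 20102/9) + (0)
Last nonzero remainder: (529/9)u**2 + (3703/9)u + 20102/9. Dividing through by 529/9 gives the monic gcd u**2 + 7u + 38.
Then lcm(f, g) = f·g / gcd(f, g); expanding and making the result monic gives the answer.

u**6 + 6u**5 + 88u**4 + 357u**3 + 2936u**2 + 5434u + 30324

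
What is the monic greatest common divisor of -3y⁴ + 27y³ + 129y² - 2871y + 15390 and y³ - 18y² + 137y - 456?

y² - 10y + 57

Apply the Euclidean algorithm:
  -3y⁴ + 27y³ + 129y² - 2871y + 15390 = (-3y - 27)(y³ - 18y² + 137y - 456) + (54y² - 540y + 3078)
  y³ - 18y² + 137y - 456 = ((1/54)y - 4/27)(54y² - 540y + 3078) + (0)
Last nonzero remainder: 54y² - 540y + 3078. Dividing through by 54 gives the monic gcd y² - 10y + 57.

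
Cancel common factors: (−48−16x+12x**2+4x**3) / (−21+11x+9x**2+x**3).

Apply the Euclidean algorithm:
  4x**3+12x**2−16x−48 = (4)(x**3+9x**2+11x−21) + (−24x**2−60x+36)
  x**3+9x**2+11x−21 = (−(1/24)x−13/48)(−24x**2−60x+36) + (−(15/4)x−45/4)
  −24x**2−60x+36 = ((32/5)x−16/5)(−(15/4)x−45/4) + (0)
Last nonzero remainder: −(15/4)x−45/4. Dividing through by −15/4 gives the monic gcd x+3.
Cancel x+3 from numerator and denominator to get the reduced form.

(−16+4x**2)/(−7+6x+x**2)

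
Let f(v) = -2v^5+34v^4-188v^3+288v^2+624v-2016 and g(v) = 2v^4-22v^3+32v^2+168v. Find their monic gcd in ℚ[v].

v^3-11v^2+16v+84

Euclidean algorithm in ℚ[v]:
  -2v^5+34v^4-188v^3+288v^2+624v-2016 = (-v+6)(2v^4-22v^3+32v^2+168v) + (-24v^3+264v^2-384v-2016)
  2v^4-22v^3+32v^2+168v = (-(1/12)v)(-24v^3+264v^2-384v-2016) + (0)
Last nonzero remainder: -24v^3+264v^2-384v-2016. Dividing through by -24 gives the monic gcd v^3-11v^2+16v+84.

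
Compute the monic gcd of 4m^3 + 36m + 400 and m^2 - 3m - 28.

m + 4

Repeated division with remainder:
  4m^3 + 36m + 400 = (4m + 12)(m^2 - 3m - 28) + (184m + 736)
  m^2 - 3m - 28 = ((1/184)m - 7/184)(184m + 736) + (0)
Last nonzero remainder: 184m + 736. Dividing through by 184 gives the monic gcd m + 4.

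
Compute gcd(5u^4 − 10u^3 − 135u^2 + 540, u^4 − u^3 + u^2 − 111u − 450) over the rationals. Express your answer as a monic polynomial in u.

u^2 − 3u − 18

By polynomial division,
  5u^4 − 10u^3 − 135u^2 + 540 = (5)(u^4 − u^3 + u^2 − 111u − 450) + (−5u^3 − 140u^2 + 555u + 2790)
  u^4 − u^3 + u^2 − 111u − 450 = (−(1/5)u + 29/5)(−5u^3 − 140u^2 + 555u + 2790) + (924u^2 − 2772u − 16632)
  −5u^3 − 140u^2 + 555u + 2790 = (−(5/924)u − 155/924)(924u^2 − 2772u − 16632) + (0)
Last nonzero remainder: 924u^2 − 2772u − 16632. Dividing through by 924 gives the monic gcd u^2 − 3u − 18.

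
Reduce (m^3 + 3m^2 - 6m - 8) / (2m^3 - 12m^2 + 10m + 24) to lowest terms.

Repeated division with remainder:
  m^3 + 3m^2 - 6m - 8 = (1/2)(2m^3 - 12m^2 + 10m + 24) + (9m^2 - 11m - 20)
  2m^3 - 12m^2 + 10m + 24 = ((2/9)m - 86/81)(9m^2 - 11m - 20) + ((224/81)m + 224/81)
  9m^2 - 11m - 20 = ((729/224)m - 405/56)((224/81)m + 224/81) + (0)
Last nonzero remainder: (224/81)m + 224/81. Dividing through by 224/81 gives the monic gcd m + 1.
Cancel m + 1 from numerator and denominator to get the reduced form.

(m^2 + 2m - 8)/(2m^2 - 14m + 24)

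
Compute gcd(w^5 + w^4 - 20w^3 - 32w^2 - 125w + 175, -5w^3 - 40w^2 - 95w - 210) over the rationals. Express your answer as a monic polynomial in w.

By polynomial division,
  w^5 + w^4 - 20w^3 - 32w^2 - 125w + 175 = (-(1/5)w^2 + (7/5)w - 17/5)(-5w^3 - 40w^2 - 95w - 210) + (-77w^2 - 154w - 539)
  -5w^3 - 40w^2 - 95w - 210 = ((5/77)w + 30/77)(-77w^2 - 154w - 539) + (0)
Last nonzero remainder: -77w^2 - 154w - 539. Dividing through by -77 gives the monic gcd w^2 + 2w + 7.

w^2 + 2w + 7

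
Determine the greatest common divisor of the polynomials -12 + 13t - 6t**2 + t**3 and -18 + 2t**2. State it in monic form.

Apply the Euclidean algorithm:
  t**3 - 6t**2 + 13t - 12 = ((1/2)t - 3)(2t**2 - 18) + (22t - 66)
  2t**2 - 18 = ((1/11)t + 3/11)(22t - 66) + (0)
Last nonzero remainder: 22t - 66. Dividing through by 22 gives the monic gcd t - 3.

-3 + t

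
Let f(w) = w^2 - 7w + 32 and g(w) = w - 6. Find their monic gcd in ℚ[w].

Euclidean algorithm in ℚ[w]:
  w^2 - 7w + 32 = (w - 1)(w - 6) + (26)
  w - 6 = ((1/26)w - 3/13)(26) + (0)
The last nonzero remainder is the constant 26, so the polynomials are coprime and gcd = 1.

1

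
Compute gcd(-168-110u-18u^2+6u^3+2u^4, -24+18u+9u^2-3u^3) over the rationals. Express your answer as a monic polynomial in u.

-4+u

Euclidean algorithm in ℚ[u]:
  2u^4+6u^3-18u^2-110u-168 = (-(2/3)u-4)(-3u^3+9u^2+18u-24) + (30u^2-54u-264)
  -3u^3+9u^2+18u-24 = (-(1/10)u+3/25)(30u^2-54u-264) + (-(48/25)u+192/25)
  30u^2-54u-264 = (-(125/8)u-275/8)(-(48/25)u+192/25) + (0)
Last nonzero remainder: -(48/25)u+192/25. Dividing through by -48/25 gives the monic gcd u-4.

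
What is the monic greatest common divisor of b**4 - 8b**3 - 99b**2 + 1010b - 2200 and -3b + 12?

By polynomial division,
  b**4 - 8b**3 - 99b**2 + 1010b - 2200 = (-(1/3)b**3 + (4/3)b**2 + (115/3)b - 550/3)(-3b + 12) + (0)
Last nonzero remainder: -3b + 12. Dividing through by -3 gives the monic gcd b - 4.

b - 4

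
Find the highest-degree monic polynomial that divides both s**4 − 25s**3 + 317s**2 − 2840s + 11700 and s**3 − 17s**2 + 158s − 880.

Euclidean algorithm in ℚ[s]:
  s**4 − 25s**3 + 317s**2 − 2840s + 11700 = (s − 8)(s**3 − 17s**2 + 158s − 880) + (23s**2 − 696s + 4660)
  s**3 − 17s**2 + 158s − 880 = ((1/23)s + 305/529)(23s**2 − 696s + 4660) + ((188682/529)s − 1886820/529)
  23s**2 − 696s + 4660 = ((12167/188682)s − 123257/94341)((188682/529)s − 1886820/529) + (0)
Last nonzero remainder: (188682/529)s − 1886820/529. Dividing through by 188682/529 gives the monic gcd s − 10.

s − 10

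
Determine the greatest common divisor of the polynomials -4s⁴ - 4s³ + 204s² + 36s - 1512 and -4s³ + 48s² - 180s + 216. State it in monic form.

Euclidean algorithm in ℚ[s]:
  -4s⁴ - 4s³ + 204s² + 36s - 1512 = (s + 13)(-4s³ + 48s² - 180s + 216) + (-240s² + 2160s - 4320)
  -4s³ + 48s² - 180s + 216 = ((1/60)s - 1/20)(-240s² + 2160s - 4320) + (0)
Last nonzero remainder: -240s² + 2160s - 4320. Dividing through by -240 gives the monic gcd s² - 9s + 18.

s² - 9s + 18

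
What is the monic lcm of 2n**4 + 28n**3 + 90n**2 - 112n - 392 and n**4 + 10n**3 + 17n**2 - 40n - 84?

By polynomial division,
  2n**4 + 28n**3 + 90n**2 - 112n - 392 = (2)(n**4 + 10n**3 + 17n**2 - 40n - 84) + (8n**3 + 56n**2 - 32n - 224)
  n**4 + 10n**3 + 17n**2 - 40n - 84 = ((1/8)n + 3/8)(8n**3 + 56n**2 - 32n - 224) + (0)
Last nonzero remainder: 8n**3 + 56n**2 - 32n - 224. Dividing through by 8 gives the monic gcd n**3 + 7n**2 - 4n - 28.
Then lcm(f, g) = f·g / gcd(f, g); expanding and making the result monic gives the answer.

n**5 + 17n**4 + 87n**3 + 79n**2 - 364n - 588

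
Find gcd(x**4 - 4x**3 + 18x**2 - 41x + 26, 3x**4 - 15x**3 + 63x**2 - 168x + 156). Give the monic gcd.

x**3 - 3x**2 + 15x - 26

Euclidean algorithm in ℚ[x]:
  x**4 - 4x**3 + 18x**2 - 41x + 26 = (1/3)(3x**4 - 15x**3 + 63x**2 - 168x + 156) + (x**3 - 3x**2 + 15x - 26)
  3x**4 - 15x**3 + 63x**2 - 168x + 156 = (3x - 6)(x**3 - 3x**2 + 15x - 26) + (0)
The last nonzero remainder x**3 - 3x**2 + 15x - 26 is already monic.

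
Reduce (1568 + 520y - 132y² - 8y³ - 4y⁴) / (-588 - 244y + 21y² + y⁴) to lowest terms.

Repeated division with remainder:
  -4y⁴ - 8y³ - 132y² + 520y + 1568 = (-4)(y⁴ + 21y² - 244y - 588) + (-8y³ - 48y² - 456y - 784)
  y⁴ + 21y² - 244y - 588 = (-(1/8)y + 3/4)(-8y³ - 48y² - 456y - 784) + (0)
Last nonzero remainder: -8y³ - 48y² - 456y - 784. Dividing through by -8 gives the monic gcd y³ + 6y² + 57y + 98.
Cancel y³ + 6y² + 57y + 98 from numerator and denominator to get the reduced form.

(16 - 4y)/(-6 + y)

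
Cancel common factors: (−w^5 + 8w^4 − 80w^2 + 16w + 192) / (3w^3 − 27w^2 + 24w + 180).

Euclidean algorithm in ℚ[w]:
  −w^5 + 8w^4 − 80w^2 + 16w + 192 = (−(1/3)w^2 − (1/3)w − 1/3)(3w^3 − 27w^2 + 24w + 180) + (−21w^2 + 84w + 252)
  3w^3 − 27w^2 + 24w + 180 = (−(1/7)w + 5/7)(−21w^2 + 84w + 252) + (0)
Last nonzero remainder: −21w^2 + 84w + 252. Dividing through by −21 gives the monic gcd w^2 − 4w − 12.
Cancel w^2 − 4w − 12 from numerator and denominator to get the reduced form.

(−w^3 + 4w^2 + 4w − 16)/(3w − 15)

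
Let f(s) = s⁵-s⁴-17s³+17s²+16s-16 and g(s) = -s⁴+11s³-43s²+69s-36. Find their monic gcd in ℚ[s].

s²-5s+4

Euclidean algorithm in ℚ[s]:
  s⁵-s⁴-17s³+17s²+16s-16 = (-s-10)(-s⁴+11s³-43s²+69s-36) + (50s³-344s²+670s-376)
  -s⁴+11s³-43s²+69s-36 = (-(1/50)s+103/1250)(50s³-344s²+670s-376) + (-(784/625)s²+(784/125)s-3136/625)
  50s³-344s²+670s-376 = (-(15625/392)s+29375/392)(-(784/625)s²+(784/125)s-3136/625) + (0)
Last nonzero remainder: -(784/625)s²+(784/125)s-3136/625. Dividing through by -784/625 gives the monic gcd s²-5s+4.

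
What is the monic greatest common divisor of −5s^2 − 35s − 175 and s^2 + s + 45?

1

Repeated division with remainder:
  −5s^2 − 35s − 175 = (−5)(s^2 + s + 45) + (−30s + 50)
  s^2 + s + 45 = (−(1/30)s − 4/45)(−30s + 50) + (445/9)
  −30s + 50 = (−(54/89)s + 90/89)(445/9) + (0)
The last nonzero remainder is the constant 445/9, so the polynomials are coprime and gcd = 1.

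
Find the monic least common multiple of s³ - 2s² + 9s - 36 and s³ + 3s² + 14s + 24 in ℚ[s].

By polynomial division,
  s³ - 2s² + 9s - 36 = (s³ + 3s² + 14s + 24) + (-5s² - 5s - 60)
  s³ + 3s² + 14s + 24 = (-(1/5)s - 2/5)(-5s² - 5s - 60) + (0)
Last nonzero remainder: -5s² - 5s - 60. Dividing through by -5 gives the monic gcd s² + s + 12.
Then lcm(f, g) = f·g / gcd(f, g); expanding and making the result monic gives the answer.

s⁴ + 5s² - 18s - 72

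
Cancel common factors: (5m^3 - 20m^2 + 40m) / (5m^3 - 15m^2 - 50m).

(m^2 - 4m + 8)/(m^2 - 3m - 10)

Euclidean algorithm in ℚ[m]:
  5m^3 - 20m^2 + 40m = (5m^3 - 15m^2 - 50m) + (-5m^2 + 90m)
  5m^3 - 15m^2 - 50m = (-m - 15)(-5m^2 + 90m) + (1300m)
  -5m^2 + 90m = (-(1/260)m + 9/130)(1300m) + (0)
Last nonzero remainder: 1300m. Dividing through by 1300 gives the monic gcd m.
Cancel m from numerator and denominator to get the reduced form.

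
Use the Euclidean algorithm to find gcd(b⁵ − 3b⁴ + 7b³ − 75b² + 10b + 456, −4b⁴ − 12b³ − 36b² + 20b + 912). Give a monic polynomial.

Euclidean algorithm in ℚ[b]:
  b⁵ − 3b⁴ + 7b³ − 75b² + 10b + 456 = (−(1/4)b + 3/2)(−4b⁴ − 12b³ − 36b² + 20b + 912) + (16b³ − 16b² + 208b − 912)
  −4b⁴ − 12b³ − 36b² + 20b + 912 = (−(1/4)b − 1)(16b³ − 16b² + 208b − 912) + (0)
Last nonzero remainder: 16b³ − 16b² + 208b − 912. Dividing through by 16 gives the monic gcd b³ − b² + 13b − 57.

b³ − b² + 13b − 57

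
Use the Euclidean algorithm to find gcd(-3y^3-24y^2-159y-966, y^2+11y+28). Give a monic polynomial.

Repeated division with remainder:
  -3y^3-24y^2-159y-966 = (-3y+9)(y^2+11y+28) + (-174y-1218)
  y^2+11y+28 = (-(1/174)y-2/87)(-174y-1218) + (0)
Last nonzero remainder: -174y-1218. Dividing through by -174 gives the monic gcd y+7.

y+7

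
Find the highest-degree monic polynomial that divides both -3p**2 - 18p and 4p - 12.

By polynomial division,
  -3p**2 - 18p = (-(3/4)p - 27/4)(4p - 12) + (-81)
  4p - 12 = (-(4/81)p + 4/27)(-81) + (0)
The last nonzero remainder is the constant -81, so the polynomials are coprime and gcd = 1.

1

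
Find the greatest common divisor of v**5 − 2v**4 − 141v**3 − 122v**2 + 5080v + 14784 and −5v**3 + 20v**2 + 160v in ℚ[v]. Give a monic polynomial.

By polynomial division,
  v**5 − 2v**4 − 141v**3 − 122v**2 + 5080v + 14784 = (−(1/5)v**2 − (2/5)v + 101/5)(−5v**3 + 20v**2 + 160v) + (−462v**2 + 1848v + 14784)
  −5v**3 + 20v**2 + 160v = ((5/462)v)(−462v**2 + 1848v + 14784) + (0)
Last nonzero remainder: −462v**2 + 1848v + 14784. Dividing through by −462 gives the monic gcd v**2 − 4v − 32.

v**2 − 4v − 32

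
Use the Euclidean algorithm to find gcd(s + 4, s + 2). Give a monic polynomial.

1

Repeated division with remainder:
  s + 4 = (s + 2) + (2)
  s + 2 = ((1/2)s + 1)(2) + (0)
The last nonzero remainder is the constant 2, so the polynomials are coprime and gcd = 1.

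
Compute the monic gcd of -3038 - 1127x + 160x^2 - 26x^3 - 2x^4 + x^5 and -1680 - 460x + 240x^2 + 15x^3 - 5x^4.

By polynomial division,
  x^5 - 2x^4 - 26x^3 + 160x^2 - 1127x - 3038 = (-(1/5)x - 1/5)(-5x^4 + 15x^3 + 240x^2 - 460x - 1680) + (25x^3 + 116x^2 - 1555x - 3374)
  -5x^4 + 15x^3 + 240x^2 - 460x - 1680 = (-(1/5)x + 191/125)(25x^3 + 116x^2 - 1555x - 3374) + (-(31031/125)x^2 + (31031/25)x + 434434/125)
  25x^3 + 116x^2 - 1555x - 3374 = (-(3125/31031)x - 30125/31031)(-(31031/125)x^2 + (31031/25)x + 434434/125) + (0)
Last nonzero remainder: -(31031/125)x^2 + (31031/25)x + 434434/125. Dividing through by -31031/125 gives the monic gcd x^2 - 5x - 14.

-14 - 5x + x^2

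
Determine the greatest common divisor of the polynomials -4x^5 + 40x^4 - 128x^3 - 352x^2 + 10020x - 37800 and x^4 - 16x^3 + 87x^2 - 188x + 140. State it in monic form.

x^2 - 12x + 35

Repeated division with remainder:
  -4x^5 + 40x^4 - 128x^3 - 352x^2 + 10020x - 37800 = (-4x - 24)(x^4 - 16x^3 + 87x^2 - 188x + 140) + (-164x^3 + 984x^2 + 6068x - 34440)
  x^4 - 16x^3 + 87x^2 - 188x + 140 = (-(1/164)x + 5/82)(-164x^3 + 984x^2 + 6068x - 34440) + (64x^2 - 768x + 2240)
  -164x^3 + 984x^2 + 6068x - 34440 = (-(41/16)x - 123/8)(64x^2 - 768x + 2240) + (0)
Last nonzero remainder: 64x^2 - 768x + 2240. Dividing through by 64 gives the monic gcd x^2 - 12x + 35.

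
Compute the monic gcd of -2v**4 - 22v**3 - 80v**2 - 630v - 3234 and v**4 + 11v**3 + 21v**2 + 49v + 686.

v**2 + 14v + 49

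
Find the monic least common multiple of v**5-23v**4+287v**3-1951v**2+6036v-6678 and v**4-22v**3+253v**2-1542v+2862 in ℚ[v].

v**6-32v**5+494v**4-4534v**3+23595v**2-61002v+60102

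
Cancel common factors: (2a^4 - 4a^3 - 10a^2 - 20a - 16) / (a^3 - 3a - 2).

(2a^3 - 6a^2 - 4a - 16)/(a^2 - a - 2)

Apply the Euclidean algorithm:
  2a^4 - 4a^3 - 10a^2 - 20a - 16 = (2a - 4)(a^3 - 3a - 2) + (-4a^2 - 28a - 24)
  a^3 - 3a - 2 = (-(1/4)a + 7/4)(-4a^2 - 28a - 24) + (40a + 40)
  -4a^2 - 28a - 24 = (-(1/10)a - 3/5)(40a + 40) + (0)
Last nonzero remainder: 40a + 40. Dividing through by 40 gives the monic gcd a + 1.
Cancel a + 1 from numerator and denominator to get the reduced form.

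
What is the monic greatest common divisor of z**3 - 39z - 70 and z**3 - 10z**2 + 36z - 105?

z - 7

Apply the Euclidean algorithm:
  z**3 - 39z - 70 = (z**3 - 10z**2 + 36z - 105) + (10z**2 - 75z + 35)
  z**3 - 10z**2 + 36z - 105 = ((1/10)z - 1/4)(10z**2 - 75z + 35) + ((55/4)z - 385/4)
  10z**2 - 75z + 35 = ((8/11)z - 4/11)((55/4)z - 385/4) + (0)
Last nonzero remainder: (55/4)z - 385/4. Dividing through by 55/4 gives the monic gcd z - 7.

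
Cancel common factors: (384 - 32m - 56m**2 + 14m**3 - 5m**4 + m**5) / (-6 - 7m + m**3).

Apply the Euclidean algorithm:
  m**5 - 5m**4 + 14m**3 - 56m**2 - 32m + 384 = (m**2 - 5m + 21)(m**3 - 7m - 6) + (-85m**2 + 85m + 510)
  m**3 - 7m - 6 = (-(1/85)m - 1/85)(-85m**2 + 85m + 510) + (0)
Last nonzero remainder: -85m**2 + 85m + 510. Dividing through by -85 gives the monic gcd m**2 - m - 6.
Cancel m**2 - m - 6 from numerator and denominator to get the reduced form.

(-64 + 16m - 4m**2 + m**3)/(1 + m)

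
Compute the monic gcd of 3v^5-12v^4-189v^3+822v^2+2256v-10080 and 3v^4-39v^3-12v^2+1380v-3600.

Apply the Euclidean algorithm:
  3v^5-12v^4-189v^3+822v^2+2256v-10080 = (v+9)(3v^4-39v^3-12v^2+1380v-3600) + (174v^3-450v^2-6564v+22320)
  3v^4-39v^3-12v^2+1380v-3600 = ((1/58)v-151/841)(174v^3-450v^2-6564v+22320) + ((17136/841)v^2-(154224/841)v+342720/841)
  174v^3-450v^2-6564v+22320 = ((24389/2856)v+26071/476)((17136/841)v^2-(154224/841)v+342720/841) + (0)
Last nonzero remainder: (17136/841)v^2-(154224/841)v+342720/841. Dividing through by 17136/841 gives the monic gcd v^2-9v+20.

v^2-9v+20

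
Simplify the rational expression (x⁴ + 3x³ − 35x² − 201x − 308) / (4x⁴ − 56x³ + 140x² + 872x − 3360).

Repeated division with remainder:
  x⁴ + 3x³ − 35x² − 201x − 308 = (1/4)(4x⁴ − 56x³ + 140x² + 872x − 3360) + (17x³ − 70x² − 419x + 532)
  4x⁴ − 56x³ + 140x² + 872x − 3360 = ((4/17)x − 672/289)(17x³ − 70x² − 419x + 532) + ((21912/289)x² − (65736/289)x − 613536/289)
  17x³ − 70x² − 419x + 532 = ((4913/21912)x − 5491/21912)((21912/289)x² − (65736/289)x − 613536/289) + (0)
Last nonzero remainder: (21912/289)x² − (65736/289)x − 613536/289. Dividing through by 21912/289 gives the monic gcd x² − 3x − 28.
Cancel x² − 3x − 28 from numerator and denominator to get the reduced form.

(x² + 6x + 11)/(4x² − 44x + 120)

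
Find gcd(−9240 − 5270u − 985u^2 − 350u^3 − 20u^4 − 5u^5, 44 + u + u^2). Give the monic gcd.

44 + u + u^2

Apply the Euclidean algorithm:
  −5u^5 − 20u^4 − 350u^3 − 985u^2 − 5270u − 9240 = (−5u^3 − 15u^2 − 115u − 210)(u^2 + u + 44) + (0)
The last nonzero remainder u^2 + u + 44 is already monic.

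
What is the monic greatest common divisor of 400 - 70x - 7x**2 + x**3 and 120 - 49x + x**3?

-40 + 3x + x**2

Apply the Euclidean algorithm:
  x**3 - 7x**2 - 70x + 400 = (x**3 - 49x + 120) + (-7x**2 - 21x + 280)
  x**3 - 49x + 120 = (-(1/7)x + 3/7)(-7x**2 - 21x + 280) + (0)
Last nonzero remainder: -7x**2 - 21x + 280. Dividing through by -7 gives the monic gcd x**2 + 3x - 40.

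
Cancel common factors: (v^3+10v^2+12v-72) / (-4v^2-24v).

Repeated division with remainder:
  v^3+10v^2+12v-72 = (-(1/4)v-1)(-4v^2-24v) + (-12v-72)
  -4v^2-24v = ((1/3)v)(-12v-72) + (0)
Last nonzero remainder: -12v-72. Dividing through by -12 gives the monic gcd v+6.
Cancel v+6 from numerator and denominator to get the reduced form.

(-v^2-4v+12)/(4v)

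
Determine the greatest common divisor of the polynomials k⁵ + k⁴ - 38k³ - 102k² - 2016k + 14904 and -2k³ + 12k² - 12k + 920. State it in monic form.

Repeated division with remainder:
  k⁵ + k⁴ - 38k³ - 102k² - 2016k + 14904 = (-(1/2)k² - (7/2)k + 1)(-2k³ + 12k² - 12k + 920) + (304k² + 1216k + 13984)
  -2k³ + 12k² - 12k + 920 = (-(1/152)k + 5/76)(304k² + 1216k + 13984) + (0)
Last nonzero remainder: 304k² + 1216k + 13984. Dividing through by 304 gives the monic gcd k² + 4k + 46.

k² + 4k + 46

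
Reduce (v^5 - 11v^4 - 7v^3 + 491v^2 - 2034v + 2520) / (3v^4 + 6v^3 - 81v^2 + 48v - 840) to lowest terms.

(v^3 - 13v^2 + 54v - 72)/(3v^2 + 24)

Repeated division with remainder:
  v^5 - 11v^4 - 7v^3 + 491v^2 - 2034v + 2520 = ((1/3)v - 13/3)(3v^4 + 6v^3 - 81v^2 + 48v - 840) + (46v^3 + 124v^2 - 1546v - 1120)
  3v^4 + 6v^3 - 81v^2 + 48v - 840 = ((3/46)v - 24/529)(46v^3 + 124v^2 - 1546v - 1120) + ((13464/529)v^2 + (26928/529)v - 471240/529)
  46v^3 + 124v^2 - 1546v - 1120 = ((12167/6732)v + 2116/1683)((13464/529)v^2 + (26928/529)v - 471240/529) + (0)
Last nonzero remainder: (13464/529)v^2 + (26928/529)v - 471240/529. Dividing through by 13464/529 gives the monic gcd v^2 + 2v - 35.
Cancel v^2 + 2v - 35 from numerator and denominator to get the reduced form.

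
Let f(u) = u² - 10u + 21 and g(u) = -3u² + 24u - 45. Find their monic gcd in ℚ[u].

Apply the Euclidean algorithm:
  u² - 10u + 21 = (-1/3)(-3u² + 24u - 45) + (-2u + 6)
  -3u² + 24u - 45 = ((3/2)u - 15/2)(-2u + 6) + (0)
Last nonzero remainder: -2u + 6. Dividing through by -2 gives the monic gcd u - 3.

u - 3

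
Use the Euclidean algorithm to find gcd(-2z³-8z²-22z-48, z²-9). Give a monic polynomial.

By polynomial division,
  -2z³-8z²-22z-48 = (-2z-8)(z²-9) + (-40z-120)
  z²-9 = (-(1/40)z+3/40)(-40z-120) + (0)
Last nonzero remainder: -40z-120. Dividing through by -40 gives the monic gcd z+3.

z+3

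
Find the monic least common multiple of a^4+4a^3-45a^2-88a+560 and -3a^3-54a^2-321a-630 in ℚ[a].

Repeated division with remainder:
  a^4+4a^3-45a^2-88a+560 = (-(1/3)a+14/3)(-3a^3-54a^2-321a-630) + (100a^2+1200a+3500)
  -3a^3-54a^2-321a-630 = (-(3/100)a-9/50)(100a^2+1200a+3500) + (0)
Last nonzero remainder: 100a^2+1200a+3500. Dividing through by 100 gives the monic gcd a^2+12a+35.
Then lcm(f, g) = f·g / gcd(f, g); expanding and making the result monic gives the answer.

a^5+10a^4-21a^3-358a^2+32a+3360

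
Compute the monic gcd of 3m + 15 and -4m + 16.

By polynomial division,
  3m + 15 = (-3/4)(-4m + 16) + (27)
  -4m + 16 = (-(4/27)m + 16/27)(27) + (0)
The last nonzero remainder is the constant 27, so the polynomials are coprime and gcd = 1.

1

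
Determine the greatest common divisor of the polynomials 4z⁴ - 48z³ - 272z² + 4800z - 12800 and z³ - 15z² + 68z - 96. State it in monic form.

z² - 12z + 32

Euclidean algorithm in ℚ[z]:
  4z⁴ - 48z³ - 272z² + 4800z - 12800 = (4z + 12)(z³ - 15z² + 68z - 96) + (-364z² + 4368z - 11648)
  z³ - 15z² + 68z - 96 = (-(1/364)z + 3/364)(-364z² + 4368z - 11648) + (0)
Last nonzero remainder: -364z² + 4368z - 11648. Dividing through by -364 gives the monic gcd z² - 12z + 32.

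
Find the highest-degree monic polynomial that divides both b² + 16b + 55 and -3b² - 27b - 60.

b + 5

Repeated division with remainder:
  b² + 16b + 55 = (-1/3)(-3b² - 27b - 60) + (7b + 35)
  -3b² - 27b - 60 = (-(3/7)b - 12/7)(7b + 35) + (0)
Last nonzero remainder: 7b + 35. Dividing through by 7 gives the monic gcd b + 5.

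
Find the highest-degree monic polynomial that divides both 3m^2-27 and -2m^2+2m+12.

m-3

Repeated division with remainder:
  3m^2-27 = (-3/2)(-2m^2+2m+12) + (3m-9)
  -2m^2+2m+12 = (-(2/3)m-4/3)(3m-9) + (0)
Last nonzero remainder: 3m-9. Dividing through by 3 gives the monic gcd m-3.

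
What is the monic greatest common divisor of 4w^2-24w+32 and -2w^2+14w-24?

w-4

Apply the Euclidean algorithm:
  4w^2-24w+32 = (-2)(-2w^2+14w-24) + (4w-16)
  -2w^2+14w-24 = (-(1/2)w+3/2)(4w-16) + (0)
Last nonzero remainder: 4w-16. Dividing through by 4 gives the monic gcd w-4.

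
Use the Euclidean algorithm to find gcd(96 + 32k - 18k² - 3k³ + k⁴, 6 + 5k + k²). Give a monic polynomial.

Apply the Euclidean algorithm:
  k⁴ - 3k³ - 18k² + 32k + 96 = (k² - 8k + 16)(k² + 5k + 6) + (0)
The last nonzero remainder k² + 5k + 6 is already monic.

6 + 5k + k²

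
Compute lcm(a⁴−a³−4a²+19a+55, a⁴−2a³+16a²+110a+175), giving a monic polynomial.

a⁶−7a⁵+37a⁴+8a³−199a²+335a+1925

Euclidean algorithm in ℚ[a]:
  a⁴−a³−4a²+19a+55 = (a⁴−2a³+16a²+110a+175) + (a³−20a²−91a−120)
  a⁴−2a³+16a²+110a+175 = (a+18)(a³−20a²−91a−120) + (467a²+1868a+2335)
  a³−20a²−91a−120 = ((1/467)a−24/467)(467a²+1868a+2335) + (0)
Last nonzero remainder: 467a²+1868a+2335. Dividing through by 467 gives the monic gcd a²+4a+5.
Then lcm(f, g) = f·g / gcd(f, g); expanding and making the result monic gives the answer.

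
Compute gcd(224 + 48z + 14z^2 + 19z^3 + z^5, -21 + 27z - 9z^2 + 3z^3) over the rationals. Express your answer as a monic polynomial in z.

Apply the Euclidean algorithm:
  z^5 + 19z^3 + 14z^2 + 48z + 224 = ((1/3)z^2 + z + 19/3)(3z^3 - 9z^2 + 27z - 21) + (51z^2 - 102z + 357)
  3z^3 - 9z^2 + 27z - 21 = ((1/17)z - 1/17)(51z^2 - 102z + 357) + (0)
Last nonzero remainder: 51z^2 - 102z + 357. Dividing through by 51 gives the monic gcd z^2 - 2z + 7.

7 - 2z + z^2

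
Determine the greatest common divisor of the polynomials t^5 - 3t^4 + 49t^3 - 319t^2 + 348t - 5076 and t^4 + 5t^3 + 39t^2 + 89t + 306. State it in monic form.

t^2 + t + 18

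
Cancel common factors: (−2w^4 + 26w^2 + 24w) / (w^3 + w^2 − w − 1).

(−2w^3 + 2w^2 + 24w)/(w^2 − 1)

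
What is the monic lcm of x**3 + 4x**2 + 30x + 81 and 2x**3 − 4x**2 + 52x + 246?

x**5 − x**4 + 51x**3 + 95x**2 + 825x + 3321

Euclidean algorithm in ℚ[x]:
  x**3 + 4x**2 + 30x + 81 = (1/2)(2x**3 − 4x**2 + 52x + 246) + (6x**2 + 4x − 42)
  2x**3 − 4x**2 + 52x + 246 = ((1/3)x − 8/9)(6x**2 + 4x − 42) + ((626/9)x + 626/3)
  6x**2 + 4x − 42 = ((27/313)x − 63/313)((626/9)x + 626/3) + (0)
Last nonzero remainder: (626/9)x + 626/3. Dividing through by 626/9 gives the monic gcd x + 3.
Then lcm(f, g) = f·g / gcd(f, g); expanding and making the result monic gives the answer.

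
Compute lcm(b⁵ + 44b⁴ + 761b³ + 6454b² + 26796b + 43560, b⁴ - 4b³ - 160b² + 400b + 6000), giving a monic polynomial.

Repeated division with remainder:
  b⁵ + 44b⁴ + 761b³ + 6454b² + 26796b + 43560 = (b + 48)(b⁴ - 4b³ - 160b² + 400b + 6000) + (1113b³ + 13734b² + 1596b - 244440)
  b⁴ - 4b³ - 160b² + 400b + 6000 = ((1/1113)b - 866/58989)(1113b³ + 13734b² + 1596b - 244440) + ((112896/2809)b² + (1806336/2809)b + 6773760/2809)
  1113b³ + 13734b² + 1596b - 244440 = ((148877/5376)b - 272473/2688)((112896/2809)b² + (1806336/2809)b + 6773760/2809) + (0)
Last nonzero remainder: (112896/2809)b² + (1806336/2809)b + 6773760/2809. Dividing through by 112896/2809 gives the monic gcd b² + 16b + 60.
Then lcm(f, g) = f·g / gcd(f, g); expanding and making the result monic gives the answer.

b⁷ + 24b⁶ - 19b⁵ - 4366b⁴ - 26184b³ + 153040b² + 1808400b + 4356000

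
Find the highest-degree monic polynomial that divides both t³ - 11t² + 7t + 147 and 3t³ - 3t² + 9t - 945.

t - 7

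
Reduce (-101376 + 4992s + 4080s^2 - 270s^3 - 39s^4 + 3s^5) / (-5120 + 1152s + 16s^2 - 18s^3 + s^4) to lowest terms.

(-198 - 15s + 3s^2)/(-10 + s)

Repeated division with remainder:
  3s^5 - 39s^4 - 270s^3 + 4080s^2 + 4992s - 101376 = (3s + 15)(s^4 - 18s^3 + 16s^2 + 1152s - 5120) + (-48s^3 + 384s^2 + 3072s - 24576)
  s^4 - 18s^3 + 16s^2 + 1152s - 5120 = (-(1/48)s + 5/24)(-48s^3 + 384s^2 + 3072s - 24576) + (0)
Last nonzero remainder: -48s^3 + 384s^2 + 3072s - 24576. Dividing through by -48 gives the monic gcd s^3 - 8s^2 - 64s + 512.
Cancel s^3 - 8s^2 - 64s + 512 from numerator and denominator to get the reduced form.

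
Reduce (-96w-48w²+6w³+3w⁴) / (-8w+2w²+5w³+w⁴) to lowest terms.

(-12+3w)/(-1+w)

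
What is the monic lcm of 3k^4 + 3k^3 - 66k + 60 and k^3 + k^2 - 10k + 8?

k^5 + 5k^4 + 4k^3 - 22k^2 - 68k + 80

By polynomial division,
  3k^4 + 3k^3 - 66k + 60 = (3k)(k^3 + k^2 - 10k + 8) + (30k^2 - 90k + 60)
  k^3 + k^2 - 10k + 8 = ((1/30)k + 2/15)(30k^2 - 90k + 60) + (0)
Last nonzero remainder: 30k^2 - 90k + 60. Dividing through by 30 gives the monic gcd k^2 - 3k + 2.
Then lcm(f, g) = f·g / gcd(f, g); expanding and making the result monic gives the answer.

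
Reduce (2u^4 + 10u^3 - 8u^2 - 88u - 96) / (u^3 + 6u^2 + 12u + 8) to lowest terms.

Repeated division with remainder:
  2u^4 + 10u^3 - 8u^2 - 88u - 96 = (2u - 2)(u^3 + 6u^2 + 12u + 8) + (-20u^2 - 80u - 80)
  u^3 + 6u^2 + 12u + 8 = (-(1/20)u - 1/10)(-20u^2 - 80u - 80) + (0)
Last nonzero remainder: -20u^2 - 80u - 80. Dividing through by -20 gives the monic gcd u^2 + 4u + 4.
Cancel u^2 + 4u + 4 from numerator and denominator to get the reduced form.

(2u^2 + 2u - 24)/(u + 2)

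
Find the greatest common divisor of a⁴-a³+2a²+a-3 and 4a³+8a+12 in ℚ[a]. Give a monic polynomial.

a³+2a+3

By polynomial division,
  a⁴-a³+2a²+a-3 = ((1/4)a-1/4)(4a³+8a+12) + (0)
Last nonzero remainder: 4a³+8a+12. Dividing through by 4 gives the monic gcd a³+2a+3.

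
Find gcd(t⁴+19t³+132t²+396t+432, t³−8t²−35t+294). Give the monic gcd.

Repeated division with remainder:
  t⁴+19t³+132t²+396t+432 = (t+27)(t³−8t²−35t+294) + (383t²+1047t−7506)
  t³−8t²−35t+294 = ((1/383)t−4111/146689)(383t²+1047t−7506) + ((2044900/146689)t+12269400/146689)
  383t²+1047t−7506 = ((56181887/2044900)t−183507939/2044900)((2044900/146689)t+12269400/146689) + (0)
Last nonzero remainder: (2044900/146689)t+12269400/146689. Dividing through by 2044900/146689 gives the monic gcd t+6.

t+6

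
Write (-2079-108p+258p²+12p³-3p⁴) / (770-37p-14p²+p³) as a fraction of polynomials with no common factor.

(27-3p²)/(-10+p)

Euclidean algorithm in ℚ[p]:
  -3p⁴+12p³+258p²-108p-2079 = (-3p-30)(p³-14p²-37p+770) + (-273p²+1092p+21021)
  p³-14p²-37p+770 = (-(1/273)p+10/273)(-273p²+1092p+21021) + (0)
Last nonzero remainder: -273p²+1092p+21021. Dividing through by -273 gives the monic gcd p²-4p-77.
Cancel p²-4p-77 from numerator and denominator to get the reduced form.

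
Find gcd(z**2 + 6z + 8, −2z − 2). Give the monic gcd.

Euclidean algorithm in ℚ[z]:
  z**2 + 6z + 8 = (−(1/2)z − 5/2)(−2z − 2) + (3)
  −2z − 2 = (−(2/3)z − 2/3)(3) + (0)
The last nonzero remainder is the constant 3, so the polynomials are coprime and gcd = 1.

1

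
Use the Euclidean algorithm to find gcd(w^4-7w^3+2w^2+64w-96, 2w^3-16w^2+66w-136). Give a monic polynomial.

By polynomial division,
  w^4-7w^3+2w^2+64w-96 = ((1/2)w+1/2)(2w^3-16w^2+66w-136) + (-23w^2+99w-28)
  2w^3-16w^2+66w-136 = (-(2/23)w+170/529)(-23w^2+99w-28) + ((16796/529)w-67184/529)
  -23w^2+99w-28 = (-(12167/16796)w+3703/16796)((16796/529)w-67184/529) + (0)
Last nonzero remainder: (16796/529)w-67184/529. Dividing through by 16796/529 gives the monic gcd w-4.

w-4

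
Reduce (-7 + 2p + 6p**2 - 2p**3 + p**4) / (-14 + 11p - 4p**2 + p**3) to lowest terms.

(-1 + p**2)/(-2 + p)

Apply the Euclidean algorithm:
  p**4 - 2p**3 + 6p**2 + 2p - 7 = (p + 2)(p**3 - 4p**2 + 11p - 14) + (3p**2 - 6p + 21)
  p**3 - 4p**2 + 11p - 14 = ((1/3)p - 2/3)(3p**2 - 6p + 21) + (0)
Last nonzero remainder: 3p**2 - 6p + 21. Dividing through by 3 gives the monic gcd p**2 - 2p + 7.
Cancel p**2 - 2p + 7 from numerator and denominator to get the reduced form.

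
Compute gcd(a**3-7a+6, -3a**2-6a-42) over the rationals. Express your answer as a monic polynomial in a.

1

By polynomial division,
  a**3-7a+6 = (-(1/3)a+2/3)(-3a**2-6a-42) + (-17a+34)
  -3a**2-6a-42 = ((3/17)a+12/17)(-17a+34) + (-66)
  -17a+34 = ((17/66)a-17/33)(-66) + (0)
The last nonzero remainder is the constant -66, so the polynomials are coprime and gcd = 1.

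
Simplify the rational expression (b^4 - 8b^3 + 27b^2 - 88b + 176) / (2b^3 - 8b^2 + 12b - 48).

(b^3 - 4b^2 + 11b - 44)/(2b^2 + 12)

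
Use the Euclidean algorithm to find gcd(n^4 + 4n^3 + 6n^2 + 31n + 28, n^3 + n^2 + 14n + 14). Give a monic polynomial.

By polynomial division,
  n^4 + 4n^3 + 6n^2 + 31n + 28 = (n + 3)(n^3 + n^2 + 14n + 14) + (-11n^2 - 25n - 14)
  n^3 + n^2 + 14n + 14 = (-(1/11)n + 14/121)(-11n^2 - 25n - 14) + ((1890/121)n + 1890/121)
  -11n^2 - 25n - 14 = (-(1331/1890)n - 121/135)((1890/121)n + 1890/121) + (0)
Last nonzero remainder: (1890/121)n + 1890/121. Dividing through by 1890/121 gives the monic gcd n + 1.

n + 1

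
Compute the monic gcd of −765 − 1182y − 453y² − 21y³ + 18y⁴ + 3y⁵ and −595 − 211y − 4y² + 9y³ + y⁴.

−85 − 18y + 2y² + y³

Apply the Euclidean algorithm:
  3y⁵ + 18y⁴ − 21y³ − 453y² − 1182y − 765 = (3y − 9)(y⁴ + 9y³ − 4y² − 211y − 595) + (72y³ + 144y² − 1296y − 6120)
  y⁴ + 9y³ − 4y² − 211y − 595 = ((1/72)y + 7/72)(72y³ + 144y² − 1296y − 6120) + (0)
Last nonzero remainder: 72y³ + 144y² − 1296y − 6120. Dividing through by 72 gives the monic gcd y³ + 2y² − 18y − 85.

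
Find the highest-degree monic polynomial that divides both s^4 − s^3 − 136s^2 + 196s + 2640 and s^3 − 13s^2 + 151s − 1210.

Apply the Euclidean algorithm:
  s^4 − s^3 − 136s^2 + 196s + 2640 = (s + 12)(s^3 − 13s^2 + 151s − 1210) + (−131s^2 − 406s + 17160)
  s^3 − 13s^2 + 151s − 1210 = (−(1/131)s + 2109/17161)(−131s^2 − 406s + 17160) + ((5695525/17161)s − 56955250/17161)
  −131s^2 − 406s + 17160 = (−(2248091/5695525)s − 2677116/517775)((5695525/17161)s − 56955250/17161) + (0)
Last nonzero remainder: (5695525/17161)s − 56955250/17161. Dividing through by 5695525/17161 gives the monic gcd s − 10.

s − 10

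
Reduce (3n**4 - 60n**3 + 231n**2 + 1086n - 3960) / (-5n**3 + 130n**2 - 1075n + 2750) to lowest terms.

(-3n**2 - 3n + 36)/(5n - 25)

By polynomial division,
  3n**4 - 60n**3 + 231n**2 + 1086n - 3960 = (-(3/5)n - 18/5)(-5n**3 + 130n**2 - 1075n + 2750) + (54n**2 - 1134n + 5940)
  -5n**3 + 130n**2 - 1075n + 2750 = (-(5/54)n + 25/54)(54n**2 - 1134n + 5940) + (0)
Last nonzero remainder: 54n**2 - 1134n + 5940. Dividing through by 54 gives the monic gcd n**2 - 21n + 110.
Cancel n**2 - 21n + 110 from numerator and denominator to get the reduced form.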